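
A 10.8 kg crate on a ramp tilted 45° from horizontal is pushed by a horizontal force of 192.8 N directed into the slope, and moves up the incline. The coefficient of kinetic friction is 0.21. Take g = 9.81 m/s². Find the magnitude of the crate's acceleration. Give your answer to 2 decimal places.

1.58 m/s²

The horizontal push has components F cos 45° = 192.8 × 0.7071 = 136.329 N up the incline and F sin 45° = 192.8 × 0.7071 = 136.329 N pressing into the surface.
The normal force is therefore N = mg cos 45° + F sin 45° = 74.916 + 136.329 = 211.245 N, and kinetic friction down the slope is μN = 0.21 × 211.245 = 44.361 N.
Along the incline: F cos 45° − mg sin 45° − μN = ma, so 136.329 − 74.916 − 44.361 = 10.8 a, giving a = 1.5789 m/s².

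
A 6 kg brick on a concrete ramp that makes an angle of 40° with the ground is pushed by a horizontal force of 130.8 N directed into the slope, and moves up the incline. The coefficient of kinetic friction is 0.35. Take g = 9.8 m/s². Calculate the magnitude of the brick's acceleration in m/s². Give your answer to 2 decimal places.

2.87 m/s²

The horizontal push has components F cos 40° = 130.8 × 0.7660 = 100.193 N up the incline and F sin 40° = 130.8 × 0.6428 = 84.078 N pressing into the surface.
The normal force is therefore N = mg cos 40° + F sin 40° = 45.041 + 84.078 = 129.119 N, and kinetic friction down the slope is μN = 0.35 × 129.119 = 45.192 N.
Along the incline: F cos 40° − mg sin 40° − μN = ma, so 100.193 − 37.797 − 45.192 = 6 a, giving a = 2.8673 m/s².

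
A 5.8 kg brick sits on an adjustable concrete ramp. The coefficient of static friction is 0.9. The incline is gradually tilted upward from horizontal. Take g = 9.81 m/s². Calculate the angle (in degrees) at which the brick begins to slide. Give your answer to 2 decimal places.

At the threshold of sliding, static friction is at its maximum μ_s N and exactly balances the weight component along the incline: mg sin θ = μ_s mg cos θ.
Hence tan θ = μ_s = 0.9, so θ = arctan(0.9) = 41.9872°.

41.99°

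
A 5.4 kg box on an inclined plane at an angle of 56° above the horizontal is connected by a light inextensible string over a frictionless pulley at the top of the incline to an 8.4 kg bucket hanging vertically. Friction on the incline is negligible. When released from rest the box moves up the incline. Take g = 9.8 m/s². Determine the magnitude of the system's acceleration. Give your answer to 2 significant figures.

For the box on the incline: the weight component along the slope is m₁g sin 56° = 5.4 × 9.8 × 0.8290 = 43.871 N and the normal force is N = m₁g cos 56° = 29.592 N.
Newton's second law for the box (up-slope positive): T − 43.871 = 5.4 a. For the hanging bucket (downward positive): 8.4 × 9.8 − T = 8.4 a.
Adding the two equations eliminates T: 38.449 = 13.8 a, so a = 2.7862 m/s².

2.8 m/s²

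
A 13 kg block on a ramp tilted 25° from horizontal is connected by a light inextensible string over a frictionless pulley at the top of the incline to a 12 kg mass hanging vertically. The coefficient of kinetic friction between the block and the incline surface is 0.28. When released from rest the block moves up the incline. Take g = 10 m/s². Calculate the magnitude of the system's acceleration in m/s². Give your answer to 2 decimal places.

1.28 m/s²

For the block on the incline: the weight component along the slope is m₁g sin 25° = 13 × 10 × 0.4226 = 54.938 N and the normal force is N = m₁g cos 25° = 117.820 N.
Kinetic friction opposes the block's motion up the incline: f = μN = 0.28 × 117.820 = 32.990 N acting down the slope.
Newton's second law for the block (up-slope positive): T − 54.938 − 32.990 = 13 a. For the hanging mass (downward positive): 12 × 10 − T = 12 a.
Adding the two equations eliminates T: 32.072 = 25 a, so a = 1.2829 m/s².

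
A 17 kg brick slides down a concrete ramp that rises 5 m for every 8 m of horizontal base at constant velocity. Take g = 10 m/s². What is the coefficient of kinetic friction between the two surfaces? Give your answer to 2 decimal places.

0.62

At constant velocity the net force along the incline is zero: mg sin 32.01° = μ mg cos 32.01°.
So μ = tan 32.01° = 0.5300 / 0.8480 = 0.6250.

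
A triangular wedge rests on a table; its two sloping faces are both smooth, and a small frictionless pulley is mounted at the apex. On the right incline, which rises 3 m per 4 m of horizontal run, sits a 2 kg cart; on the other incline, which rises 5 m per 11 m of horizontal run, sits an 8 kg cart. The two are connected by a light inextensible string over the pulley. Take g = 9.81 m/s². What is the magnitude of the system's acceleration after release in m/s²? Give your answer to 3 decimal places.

Resolve each weight along its own incline: the 2 kg mass has component 2 × 9.81 × sin 36.87° = 11.772 N down its slope, and the 8 kg mass has 8 × 9.81 × sin 24.44° = 32.475 N down its slope.
The 8 kg side's 32.475 N exceeds the other side's 11.772 N, so that mass slides down and the 2 kg mass slides up. Taking that direction as positive, Newton's second law for the whole system gives 32.475 − 11.772 = (2 + 8) a, so a = 20.703 / 10 = 2.0703 m/s².

2.070 m/s²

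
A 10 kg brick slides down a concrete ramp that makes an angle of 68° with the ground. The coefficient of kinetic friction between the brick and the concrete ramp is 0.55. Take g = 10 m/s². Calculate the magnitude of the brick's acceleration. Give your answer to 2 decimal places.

Resolving the weight along the incline: the component pulling the brick down the slope is mg sin 68° = 10 × 10 × 0.9272 = 92.720 N, and the normal force is N = mg cos 68° = 10 × 10 × 0.3746 = 37.460 N.
Kinetic friction acts up the slope with magnitude f = μN = 0.55 × 37.460 = 20.603 N.
Net force along the incline is 92.720 − 20.603 = 72.117 N, so a = 72.117 / 10 = 7.2117 m/s².

7.21 m/s²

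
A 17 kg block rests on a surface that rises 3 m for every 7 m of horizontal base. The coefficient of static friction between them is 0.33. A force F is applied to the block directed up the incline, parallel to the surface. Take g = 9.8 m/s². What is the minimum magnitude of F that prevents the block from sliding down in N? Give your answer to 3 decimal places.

The normal force is N = mg cos 23.20° = 153.130 N. With F at its minimum the block is on the verge of sliding down, so static friction is at its maximum μ_s N = 0.33 × 153.130 = 50.533 N and acts up the slope.
Equilibrium along the incline: F + μ_s N = mg sin 23.20°, so F = 65.627 − 50.533 = 15.094 N.

15.094 N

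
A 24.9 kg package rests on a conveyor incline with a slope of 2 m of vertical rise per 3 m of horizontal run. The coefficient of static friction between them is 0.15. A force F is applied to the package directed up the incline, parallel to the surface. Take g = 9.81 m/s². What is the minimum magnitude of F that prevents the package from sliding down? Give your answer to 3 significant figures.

The normal force is N = mg cos 33.69° = 203.244 N. With F at its minimum the package is on the verge of sliding down, so static friction is at its maximum μ_s N = 0.15 × 203.244 = 30.487 N and acts up the slope.
Equilibrium along the incline: F + μ_s N = mg sin 33.69°, so F = 135.496 − 30.487 = 105.009 N.

105 N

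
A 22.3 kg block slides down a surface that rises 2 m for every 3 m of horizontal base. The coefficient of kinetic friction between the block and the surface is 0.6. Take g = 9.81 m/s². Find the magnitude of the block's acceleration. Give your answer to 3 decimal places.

Resolving the weight along the incline: the component pulling the block down the slope is mg sin 33.69° = 22.3 × 9.81 × 0.5547 = 121.348 N, and the normal force is N = mg cos 33.69° = 22.3 × 9.81 × 0.8321 = 182.033 N.
Kinetic friction acts up the slope with magnitude f = μN = 0.6 × 182.033 = 109.220 N.
Net force along the incline is 121.348 − 109.220 = 12.128 N, so a = 12.128 / 22.3 = 0.5439 m/s².

0.544 m/s²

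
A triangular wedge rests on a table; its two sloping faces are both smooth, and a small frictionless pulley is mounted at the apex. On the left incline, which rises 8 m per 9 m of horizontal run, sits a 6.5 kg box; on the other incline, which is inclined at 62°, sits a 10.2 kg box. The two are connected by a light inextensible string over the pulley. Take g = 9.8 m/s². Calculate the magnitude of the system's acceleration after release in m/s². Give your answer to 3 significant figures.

2.75 m/s²

Resolve each weight along its own incline: the 6.5 kg mass has component 6.5 × 9.8 × sin 41.63° = 42.320 N down its slope, and the 10.2 kg mass has 10.2 × 9.8 × sin 62° = 88.259 N down its slope.
The 10.2 kg side's 88.259 N exceeds the other side's 42.320 N, so that mass slides down and the 6.5 kg mass slides up. Taking that direction as positive, Newton's second law for the whole system gives 88.259 − 42.320 = (6.5 + 10.2) a, so a = 45.939 / 16.7 = 2.7508 m/s².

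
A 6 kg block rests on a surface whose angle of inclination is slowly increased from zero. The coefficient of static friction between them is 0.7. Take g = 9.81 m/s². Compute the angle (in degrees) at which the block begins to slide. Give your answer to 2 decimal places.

34.99°

At the threshold of sliding, static friction is at its maximum μ_s N and exactly balances the weight component along the incline: mg sin θ = μ_s mg cos θ.
Hence tan θ = μ_s = 0.7, so θ = arctan(0.7) = 34.9920°.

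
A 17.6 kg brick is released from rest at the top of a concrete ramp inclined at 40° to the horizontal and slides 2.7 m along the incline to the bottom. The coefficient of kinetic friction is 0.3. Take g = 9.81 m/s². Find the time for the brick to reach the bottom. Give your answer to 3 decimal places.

The weight component along the incline is mg sin 40° = 110.981 N and the normal force is N = mg cos 40° = 132.262 N.
Friction up the slope is f = μN = 0.3 × 132.262 = 39.679 N, so the net downslope force is 110.981 − 39.679 = 71.302 N and a = 71.302 / 17.6 = 4.0513 m/s².
Starting from rest, L = ½at², so t = √(2L/a) = √(2 × 2.7 / 4.0513) = 1.1545 s.

1.155 s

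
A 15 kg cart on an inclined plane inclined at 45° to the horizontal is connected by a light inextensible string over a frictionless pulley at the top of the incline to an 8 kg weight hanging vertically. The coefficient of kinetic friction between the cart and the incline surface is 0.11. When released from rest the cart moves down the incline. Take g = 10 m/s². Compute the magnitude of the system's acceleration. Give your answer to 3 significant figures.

For the cart on the incline: the weight component along the slope is m₁g sin 45° = 15 × 10 × 0.7071 = 106.065 N and the normal force is N = m₁g cos 45° = 106.066 N.
Kinetic friction opposes the cart's motion down the incline: f = μN = 0.11 × 106.066 = 11.667 N acting up the slope.
Newton's second law for the cart (down-slope positive): 106.065 − 11.667 − T = 15 a. For the hanging weight (upward positive): T − 8 × 10 = 8 a.
Adding the two equations eliminates T: 14.398 = 23 a, so a = 0.6260 m/s².

0.626 m/s²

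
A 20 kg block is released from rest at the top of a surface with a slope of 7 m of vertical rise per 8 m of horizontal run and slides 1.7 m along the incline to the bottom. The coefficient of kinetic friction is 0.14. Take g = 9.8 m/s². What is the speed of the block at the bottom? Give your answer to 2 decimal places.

4.29 m/s

The weight component along the incline is mg sin 41.19° = 129.067 N and the normal force is N = mg cos 41.19° = 147.505 N.
Friction up the slope is f = μN = 0.14 × 147.505 = 20.651 N, so the net downslope force is 129.067 − 20.651 = 108.416 N and a = 108.416 / 20 = 5.4208 m/s².
Starting from rest over a distance of 1.7 m, v² = 2aL = 2 × 5.4208 × 1.7 = 18.4307, so v = 4.2931 m/s.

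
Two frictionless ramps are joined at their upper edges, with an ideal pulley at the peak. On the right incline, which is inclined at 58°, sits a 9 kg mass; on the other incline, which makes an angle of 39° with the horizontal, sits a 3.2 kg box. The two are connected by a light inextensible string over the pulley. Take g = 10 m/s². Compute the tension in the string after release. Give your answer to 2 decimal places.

34.88 N

Resolve each weight along its own incline: the 9 kg mass has component 9 × 10 × sin 58° = 76.324 N down its slope, and the 3.2 kg mass has 3.2 × 10 × sin 39° = 20.138 N down its slope.
The 9 kg side's 76.324 N exceeds the other side's 20.138 N, so that mass slides down and the 3.2 kg mass slides up. Taking that direction as positive, Newton's second law for the whole system gives 76.324 − 20.138 = (9 + 3.2) a, so a = 56.186 / 12.2 = 4.6054 m/s².
For the 3.2 kg mass (up-slope positive): T − 20.138 = 3.2 × 4.6054, so T = 34.875 N.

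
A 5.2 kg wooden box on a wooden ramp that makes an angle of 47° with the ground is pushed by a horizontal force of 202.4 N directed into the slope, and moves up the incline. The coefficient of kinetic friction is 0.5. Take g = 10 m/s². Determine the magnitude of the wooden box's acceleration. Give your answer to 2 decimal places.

1.59 m/s²

The horizontal push has components F cos 47° = 202.4 × 0.6820 = 138.037 N up the incline and F sin 47° = 202.4 × 0.7314 = 148.035 N pressing into the surface.
The normal force is therefore N = mg cos 47° + F sin 47° = 35.464 + 148.035 = 183.499 N, and kinetic friction down the slope is μN = 0.5 × 183.499 = 91.749 N.
Along the incline: F cos 47° − mg sin 47° − μN = ma, so 138.037 − 38.033 − 91.749 = 5.2 a, giving a = 1.5875 m/s².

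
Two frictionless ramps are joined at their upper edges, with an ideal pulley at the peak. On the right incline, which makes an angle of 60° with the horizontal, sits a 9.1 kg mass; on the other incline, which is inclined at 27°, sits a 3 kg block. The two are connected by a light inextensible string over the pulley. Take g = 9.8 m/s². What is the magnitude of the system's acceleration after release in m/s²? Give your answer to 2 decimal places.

5.28 m/s²

Resolve each weight along its own incline: the 9.1 kg mass has component 9.1 × 9.8 × sin 60° = 77.232 N down its slope, and the 3 kg mass has 3 × 9.8 × sin 27° = 13.347 N down its slope.
The 9.1 kg side's 77.232 N exceeds the other side's 13.347 N, so that mass slides down and the 3 kg mass slides up. Taking that direction as positive, Newton's second law for the whole system gives 77.232 − 13.347 = (9.1 + 3) a, so a = 63.885 / 12.1 = 5.2798 m/s².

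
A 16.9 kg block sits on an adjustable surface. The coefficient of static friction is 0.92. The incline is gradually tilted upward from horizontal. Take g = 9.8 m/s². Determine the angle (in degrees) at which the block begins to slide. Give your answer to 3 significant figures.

42.6°

At the threshold of sliding, static friction is at its maximum μ_s N and exactly balances the weight component along the incline: mg sin θ = μ_s mg cos θ.
Hence tan θ = μ_s = 0.92, so θ = arctan(0.92) = 42.6141°.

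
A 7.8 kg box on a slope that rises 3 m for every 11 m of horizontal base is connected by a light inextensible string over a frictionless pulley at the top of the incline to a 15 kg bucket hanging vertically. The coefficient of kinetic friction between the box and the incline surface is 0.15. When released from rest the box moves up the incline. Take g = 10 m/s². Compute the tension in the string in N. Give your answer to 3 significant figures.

72.2 N

For the box on the incline: the weight component along the slope is m₁g sin 15.26° = 7.8 × 10 × 0.2631 = 20.522 N and the normal force is N = m₁g cos 15.26° = 75.252 N.
Kinetic friction opposes the box's motion up the incline: f = μN = 0.15 × 75.252 = 11.288 N acting down the slope.
Newton's second law for the box (up-slope positive): T − 20.522 − 11.288 = 7.8 a. For the hanging bucket (downward positive): 15 × 10 − T = 15 a.
Adding the two equations eliminates T: 118.190 = 22.8 a, so a = 5.1838 m/s².
Then from the hanging bucket's equation, T = 15 × (10 − 5.1838) = 72.243 N.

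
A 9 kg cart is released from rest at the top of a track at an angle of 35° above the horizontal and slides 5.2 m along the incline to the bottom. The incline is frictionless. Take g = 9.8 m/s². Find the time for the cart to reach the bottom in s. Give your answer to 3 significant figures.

1.36 s

The weight component along the incline is mg sin 35° = 50.589 N and the normal force is N = mg cos 35° = 72.249 N.
With no friction, a = g sin 35° = 5.6210 m/s².
Starting from rest, L = ½at², so t = √(2L/a) = √(2 × 5.2 / 5.6210) = 1.3602 s.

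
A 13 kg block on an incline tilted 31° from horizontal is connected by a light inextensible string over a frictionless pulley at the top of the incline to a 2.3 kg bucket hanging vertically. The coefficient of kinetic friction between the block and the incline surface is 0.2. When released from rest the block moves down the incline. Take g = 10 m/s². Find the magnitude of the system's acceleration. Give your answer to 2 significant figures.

For the block on the incline: the weight component along the slope is m₁g sin 31° = 13 × 10 × 0.5150 = 66.950 N and the normal force is N = m₁g cos 31° = 111.432 N.
Kinetic friction opposes the block's motion down the incline: f = μN = 0.2 × 111.432 = 22.286 N acting up the slope.
Newton's second law for the block (down-slope positive): 66.950 − 22.286 − T = 13 a. For the hanging bucket (upward positive): T − 2.3 × 10 = 2.3 a.
Adding the two equations eliminates T: 21.664 = 15.3 a, so a = 1.4159 m/s².

1.4 m/s²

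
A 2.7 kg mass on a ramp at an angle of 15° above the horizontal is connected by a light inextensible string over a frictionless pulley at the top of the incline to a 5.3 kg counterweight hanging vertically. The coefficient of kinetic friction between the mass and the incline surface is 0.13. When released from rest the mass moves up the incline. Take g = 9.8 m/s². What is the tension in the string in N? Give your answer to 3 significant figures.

For the mass on the incline: the weight component along the slope is m₁g sin 15° = 2.7 × 9.8 × 0.2588 = 6.848 N and the normal force is N = m₁g cos 15° = 25.558 N.
Kinetic friction opposes the mass's motion up the incline: f = μN = 0.13 × 25.558 = 3.323 N acting down the slope.
Newton's second law for the mass (up-slope positive): T − 6.848 − 3.323 = 2.7 a. For the hanging counterweight (downward positive): 5.3 × 9.8 − T = 5.3 a.
Adding the two equations eliminates T: 41.769 = 8 a, so a = 5.2211 m/s².
Then from the hanging counterweight's equation, T = 5.3 × (9.8 − 5.2211) = 24.268 N.

24.3 N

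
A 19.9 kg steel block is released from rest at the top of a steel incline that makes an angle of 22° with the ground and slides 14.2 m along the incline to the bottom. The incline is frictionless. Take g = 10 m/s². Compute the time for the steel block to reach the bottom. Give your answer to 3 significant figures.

The weight component along the incline is mg sin 22° = 74.547 N and the normal force is N = mg cos 22° = 184.510 N.
With no friction, a = g sin 22° = 3.7461 m/s².
Starting from rest, L = ½at², so t = √(2L/a) = √(2 × 14.2 / 3.7461) = 2.7534 s.

2.75 s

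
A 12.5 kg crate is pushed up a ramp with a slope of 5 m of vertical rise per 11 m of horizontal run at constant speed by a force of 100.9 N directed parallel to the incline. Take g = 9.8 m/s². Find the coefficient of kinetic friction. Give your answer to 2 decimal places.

0.45

At constant speed ΣF = 0 along the incline. The applied 100.9 N acts up the slope; the weight component mg sin 24.44° = 50.691 N and kinetic friction μN both act down the slope.
So 100.9 = 50.691 + μ × 111.520, giving μ = (100.9 − 50.691) / 111.520 = 0.4502.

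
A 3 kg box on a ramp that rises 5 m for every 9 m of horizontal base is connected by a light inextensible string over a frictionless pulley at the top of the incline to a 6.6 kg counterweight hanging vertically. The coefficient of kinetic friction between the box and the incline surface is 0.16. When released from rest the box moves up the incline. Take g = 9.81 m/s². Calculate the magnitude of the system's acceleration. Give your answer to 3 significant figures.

4.83 m/s²

For the box on the incline: the weight component along the slope is m₁g sin 29.05° = 3 × 9.81 × 0.4856 = 14.291 N and the normal force is N = m₁g cos 29.05° = 25.726 N.
Kinetic friction opposes the box's motion up the incline: f = μN = 0.16 × 25.726 = 4.116 N acting down the slope.
Newton's second law for the box (up-slope positive): T − 14.291 − 4.116 = 3 a. For the hanging counterweight (downward positive): 6.6 × 9.81 − T = 6.6 a.
Adding the two equations eliminates T: 46.339 = 9.6 a, so a = 4.8270 m/s².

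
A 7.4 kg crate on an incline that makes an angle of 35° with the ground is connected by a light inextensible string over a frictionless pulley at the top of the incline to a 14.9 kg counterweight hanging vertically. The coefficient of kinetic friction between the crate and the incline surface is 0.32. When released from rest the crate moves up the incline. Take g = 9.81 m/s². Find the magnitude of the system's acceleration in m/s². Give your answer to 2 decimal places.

3.83 m/s²

For the crate on the incline: the weight component along the slope is m₁g sin 35° = 7.4 × 9.81 × 0.5736 = 41.640 N and the normal force is N = m₁g cos 35° = 59.466 N.
Kinetic friction opposes the crate's motion up the incline: f = μN = 0.32 × 59.466 = 19.029 N acting down the slope.
Newton's second law for the crate (up-slope positive): T − 41.640 − 19.029 = 7.4 a. For the hanging counterweight (downward positive): 14.9 × 9.81 − T = 14.9 a.
Adding the two equations eliminates T: 85.500 = 22.3 a, so a = 3.8341 m/s².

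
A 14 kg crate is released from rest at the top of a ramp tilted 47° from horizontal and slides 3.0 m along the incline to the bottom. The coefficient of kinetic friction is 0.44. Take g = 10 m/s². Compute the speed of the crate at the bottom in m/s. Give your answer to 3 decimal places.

5.087 m/s

The weight component along the incline is mg sin 47° = 102.390 N and the normal force is N = mg cos 47° = 95.480 N.
Friction up the slope is f = μN = 0.44 × 95.480 = 42.011 N, so the net downslope force is 102.390 − 42.011 = 60.379 N and a = 60.379 / 14 = 4.3128 m/s².
Starting from rest over a distance of 3.0 m, v² = 2aL = 2 × 4.3128 × 3.0 = 25.8768, so v = 5.0869 m/s.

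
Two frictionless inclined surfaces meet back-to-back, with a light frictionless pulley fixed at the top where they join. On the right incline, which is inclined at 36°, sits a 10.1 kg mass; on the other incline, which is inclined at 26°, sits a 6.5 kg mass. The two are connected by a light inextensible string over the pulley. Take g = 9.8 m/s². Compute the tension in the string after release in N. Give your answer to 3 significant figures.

39.8 N

Resolve each weight along its own incline: the 10.1 kg mass has component 10.1 × 9.8 × sin 36° = 58.179 N down its slope, and the 6.5 kg mass has 6.5 × 9.8 × sin 26° = 27.924 N down its slope.
The 10.1 kg side's 58.179 N exceeds the other side's 27.924 N, so that mass slides down and the 6.5 kg mass slides up. Taking that direction as positive, Newton's second law for the whole system gives 58.179 − 27.924 = (10.1 + 6.5) a, so a = 30.255 / 16.6 = 1.8226 m/s².
For the 6.5 kg mass (up-slope positive): T − 27.924 = 6.5 × 1.8226, so T = 39.771 N.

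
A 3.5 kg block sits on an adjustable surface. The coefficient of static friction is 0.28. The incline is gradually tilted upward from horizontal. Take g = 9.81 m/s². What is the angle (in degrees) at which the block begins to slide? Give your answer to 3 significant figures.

At the threshold of sliding, static friction is at its maximum μ_s N and exactly balances the weight component along the incline: mg sin θ = μ_s mg cos θ.
Hence tan θ = μ_s = 0.28, so θ = arctan(0.28) = 15.6422°.

15.6°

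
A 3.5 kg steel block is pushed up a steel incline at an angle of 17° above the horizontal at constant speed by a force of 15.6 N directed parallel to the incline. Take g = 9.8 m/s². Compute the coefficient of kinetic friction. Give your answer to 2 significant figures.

0.17

At constant speed ΣF = 0 along the incline. The applied 15.6 N acts up the slope; the weight component mg sin 17° = 10.028 N and kinetic friction μN both act down the slope.
So 15.6 = 10.028 + μ × 32.801, giving μ = (15.6 − 10.028) / 32.801 = 0.1699.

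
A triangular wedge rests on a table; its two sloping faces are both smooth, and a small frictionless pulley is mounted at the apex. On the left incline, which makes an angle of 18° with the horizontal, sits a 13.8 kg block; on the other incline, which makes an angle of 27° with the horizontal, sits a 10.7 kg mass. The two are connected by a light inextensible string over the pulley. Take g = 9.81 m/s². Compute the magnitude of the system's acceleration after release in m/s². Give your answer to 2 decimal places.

0.24 m/s²

Resolve each weight along its own incline: the 13.8 kg mass has component 13.8 × 9.81 × sin 18° = 41.834 N down its slope, and the 10.7 kg mass has 10.7 × 9.81 × sin 27° = 47.654 N down its slope.
The 10.7 kg side's 47.654 N exceeds the other side's 41.834 N, so that mass slides down and the 13.8 kg mass slides up. Taking that direction as positive, Newton's second law for the whole system gives 47.654 − 41.834 = (13.8 + 10.7) a, so a = 5.820 / 24.5 = 0.2376 m/s².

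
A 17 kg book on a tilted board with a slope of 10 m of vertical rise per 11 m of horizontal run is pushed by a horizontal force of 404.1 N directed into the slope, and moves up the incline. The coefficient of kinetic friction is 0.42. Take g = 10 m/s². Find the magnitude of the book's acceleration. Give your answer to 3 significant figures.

The horizontal push has components F cos 42.27° = 404.1 × 0.7399 = 298.994 N up the incline and F sin 42.27° = 404.1 × 0.6727 = 271.838 N pressing into the surface.
The normal force is therefore N = mg cos 42.27° + F sin 42.27° = 125.783 + 271.838 = 397.621 N, and kinetic friction down the slope is μN = 0.42 × 397.621 = 167.001 N.
Along the incline: F cos 42.27° − mg sin 42.27° − μN = ma, so 298.994 − 114.359 − 167.001 = 17 a, giving a = 1.0373 m/s².

1.04 m/s²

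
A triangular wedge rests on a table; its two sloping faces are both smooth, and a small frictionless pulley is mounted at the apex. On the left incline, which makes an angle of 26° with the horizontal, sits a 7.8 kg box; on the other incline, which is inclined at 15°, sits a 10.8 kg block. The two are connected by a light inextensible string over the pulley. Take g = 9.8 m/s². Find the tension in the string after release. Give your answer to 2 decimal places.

30.94 N

Resolve each weight along its own incline: the 7.8 kg mass has component 7.8 × 9.8 × sin 26° = 33.509 N down its slope, and the 10.8 kg mass has 10.8 × 9.8 × sin 15° = 27.393 N down its slope.
The 7.8 kg side's 33.509 N exceeds the other side's 27.393 N, so that mass slides down and the 10.8 kg mass slides up. Taking that direction as positive, Newton's second law for the whole system gives 33.509 − 27.393 = (7.8 + 10.8) a, so a = 6.116 / 18.6 = 0.3288 m/s².
For the 10.8 kg mass (up-slope positive): T − 27.393 = 10.8 × 0.3288, so T = 30.944 N.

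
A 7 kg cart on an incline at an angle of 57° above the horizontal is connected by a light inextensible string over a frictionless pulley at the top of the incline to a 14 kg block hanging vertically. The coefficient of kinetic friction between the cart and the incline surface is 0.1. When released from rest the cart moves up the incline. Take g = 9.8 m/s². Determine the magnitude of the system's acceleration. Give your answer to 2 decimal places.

For the cart on the incline: the weight component along the slope is m₁g sin 57° = 7 × 9.8 × 0.8387 = 57.535 N and the normal force is N = m₁g cos 57° = 37.362 N.
Kinetic friction opposes the cart's motion up the incline: f = μN = 0.1 × 37.362 = 3.736 N acting down the slope.
Newton's second law for the cart (up-slope positive): T − 57.535 − 3.736 = 7 a. For the hanging block (downward positive): 14 × 9.8 − T = 14 a.
Adding the two equations eliminates T: 75.929 = 21 a, so a = 3.6157 m/s².

3.62 m/s²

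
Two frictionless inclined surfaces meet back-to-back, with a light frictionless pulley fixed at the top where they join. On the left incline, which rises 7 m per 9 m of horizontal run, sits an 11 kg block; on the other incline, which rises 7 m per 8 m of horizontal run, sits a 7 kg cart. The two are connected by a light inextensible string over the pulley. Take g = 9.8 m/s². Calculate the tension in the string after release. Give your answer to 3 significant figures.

Resolve each weight along its own incline: the 11 kg mass has component 11 × 9.8 × sin 37.87° = 66.183 N down its slope, and the 7 kg mass has 7 × 9.8 × sin 41.19° = 45.173 N down its slope.
The 11 kg side's 66.183 N exceeds the other side's 45.173 N, so that mass slides down and the 7 kg mass slides up. Taking that direction as positive, Newton's second law for the whole system gives 66.183 − 45.173 = (11 + 7) a, so a = 21.010 / 18 = 1.1672 m/s².
For the 7 kg mass (up-slope positive): T − 45.173 = 7 × 1.1672, so T = 53.343 N.

53.3 N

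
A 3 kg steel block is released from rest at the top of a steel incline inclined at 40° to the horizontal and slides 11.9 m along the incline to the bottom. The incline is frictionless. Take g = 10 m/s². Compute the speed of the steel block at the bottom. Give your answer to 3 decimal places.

The weight component along the incline is mg sin 40° = 19.284 N and the normal force is N = mg cos 40° = 22.981 N.
With no friction, a = g sin 40° = 6.4279 m/s².
Starting from rest over a distance of 11.9 m, v² = 2aL = 2 × 6.4279 × 11.9 = 152.9840, so v = 12.3687 m/s.

12.369 m/s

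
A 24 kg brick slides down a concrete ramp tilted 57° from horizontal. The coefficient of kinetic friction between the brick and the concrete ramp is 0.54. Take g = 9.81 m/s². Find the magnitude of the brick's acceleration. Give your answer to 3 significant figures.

Resolving the weight along the incline: the component pulling the brick down the slope is mg sin 57° = 24 × 9.81 × 0.8387 = 197.464 N, and the normal force is N = mg cos 57° = 24 × 9.81 × 0.5446 = 128.221 N.
Kinetic friction acts up the slope with magnitude f = μN = 0.54 × 128.221 = 69.239 N.
Net force along the incline is 197.464 − 69.239 = 128.225 N, so a = 128.225 / 24 = 5.3427 m/s².

5.34 m/s²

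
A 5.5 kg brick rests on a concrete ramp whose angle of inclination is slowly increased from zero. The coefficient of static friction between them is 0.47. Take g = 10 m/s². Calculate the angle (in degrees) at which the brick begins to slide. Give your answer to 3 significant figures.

At the threshold of sliding, static friction is at its maximum μ_s N and exactly balances the weight component along the incline: mg sin θ = μ_s mg cos θ.
Hence tan θ = μ_s = 0.47, so θ = arctan(0.47) = 25.1735°.

25.2°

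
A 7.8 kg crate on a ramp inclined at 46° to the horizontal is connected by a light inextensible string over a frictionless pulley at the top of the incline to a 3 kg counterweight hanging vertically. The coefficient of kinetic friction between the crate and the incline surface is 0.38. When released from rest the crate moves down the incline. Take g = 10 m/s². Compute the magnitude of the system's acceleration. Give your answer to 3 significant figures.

0.511 m/s²

For the crate on the incline: the weight component along the slope is m₁g sin 46° = 7.8 × 10 × 0.7193 = 56.105 N and the normal force is N = m₁g cos 46° = 54.183 N.
Kinetic friction opposes the crate's motion down the incline: f = μN = 0.38 × 54.183 = 20.590 N acting up the slope.
Newton's second law for the crate (down-slope positive): 56.105 − 20.590 − T = 7.8 a. For the hanging counterweight (upward positive): T − 3 × 10 = 3 a.
Adding the two equations eliminates T: 5.515 = 10.8 a, so a = 0.5106 m/s².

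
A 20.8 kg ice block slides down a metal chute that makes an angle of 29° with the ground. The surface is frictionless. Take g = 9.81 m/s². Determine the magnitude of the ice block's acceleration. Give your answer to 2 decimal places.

Resolving the weight along the incline: the component pulling the ice block down the slope is mg sin 29° = 20.8 × 9.81 × 0.4848 = 98.922 N, and the normal force is N = mg cos 29° = 20.8 × 9.81 × 0.8746 = 178.460 N.
With no friction the net force along the incline is 98.922 N, so a = g sin 29° = 98.922 / 20.8 = 4.7559 m/s².

4.76 m/s²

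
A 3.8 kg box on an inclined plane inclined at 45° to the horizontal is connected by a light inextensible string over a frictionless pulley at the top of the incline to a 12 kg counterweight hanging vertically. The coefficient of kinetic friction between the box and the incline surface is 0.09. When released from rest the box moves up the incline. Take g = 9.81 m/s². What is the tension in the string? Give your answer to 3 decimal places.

For the box on the incline: the weight component along the slope is m₁g sin 45° = 3.8 × 9.81 × 0.7071 = 26.359 N and the normal force is N = m₁g cos 45° = 26.360 N.
Kinetic friction opposes the box's motion up the incline: f = μN = 0.09 × 26.360 = 2.372 N acting down the slope.
Newton's second law for the box (up-slope positive): T − 26.359 − 2.372 = 3.8 a. For the hanging counterweight (downward positive): 12 × 9.81 − T = 12 a.
Adding the two equations eliminates T: 88.989 = 15.8 a, so a = 5.6322 m/s².
Then from the hanging counterweight's equation, T = 12 × (9.81 − 5.6322) = 50.134 N.

50.134 N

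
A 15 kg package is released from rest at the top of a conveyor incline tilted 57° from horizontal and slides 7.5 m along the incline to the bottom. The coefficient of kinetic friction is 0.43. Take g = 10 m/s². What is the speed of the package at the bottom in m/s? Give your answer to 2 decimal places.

9.52 m/s

The weight component along the incline is mg sin 57° = 125.801 N and the normal force is N = mg cos 57° = 81.696 N.
Friction up the slope is f = μN = 0.43 × 81.696 = 35.129 N, so the net downslope force is 125.801 − 35.129 = 90.672 N and a = 90.672 / 15 = 6.0448 m/s².
Starting from rest over a distance of 7.5 m, v² = 2aL = 2 × 6.0448 × 7.5 = 90.6720, so v = 9.5222 m/s.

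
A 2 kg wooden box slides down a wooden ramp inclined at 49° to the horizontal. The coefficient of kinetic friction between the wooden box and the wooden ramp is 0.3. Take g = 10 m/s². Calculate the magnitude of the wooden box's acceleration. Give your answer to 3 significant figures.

Resolving the weight along the incline: the component pulling the wooden box down the slope is mg sin 49° = 2 × 10 × 0.7547 = 15.094 N, and the normal force is N = mg cos 49° = 2 × 10 × 0.6561 = 13.122 N.
Kinetic friction acts up the slope with magnitude f = μN = 0.3 × 13.122 = 3.937 N.
Net force along the incline is 15.094 − 3.937 = 11.157 N, so a = 11.157 / 2 = 5.5785 m/s².

5.58 m/s²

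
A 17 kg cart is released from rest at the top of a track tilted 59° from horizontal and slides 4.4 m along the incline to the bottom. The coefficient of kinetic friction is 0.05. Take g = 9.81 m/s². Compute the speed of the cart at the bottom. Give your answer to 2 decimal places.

8.47 m/s

The weight component along the incline is mg sin 59° = 142.950 N and the normal force is N = mg cos 59° = 85.893 N.
Friction up the slope is f = μN = 0.05 × 85.893 = 4.295 N, so the net downslope force is 142.950 − 4.295 = 138.655 N and a = 138.655 / 17 = 8.1562 m/s².
Starting from rest over a distance of 4.4 m, v² = 2aL = 2 × 8.1562 × 4.4 = 71.7746, so v = 8.4720 m/s.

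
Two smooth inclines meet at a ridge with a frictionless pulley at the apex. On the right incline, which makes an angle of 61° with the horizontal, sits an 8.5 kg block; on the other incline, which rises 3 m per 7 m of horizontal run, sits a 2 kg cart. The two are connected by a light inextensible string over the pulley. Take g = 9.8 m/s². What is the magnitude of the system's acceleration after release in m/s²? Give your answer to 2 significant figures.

6.2 m/s²

Resolve each weight along its own incline: the 8.5 kg mass has component 8.5 × 9.8 × sin 61° = 72.856 N down its slope, and the 2 kg mass has 2 × 9.8 × sin 23.20° = 7.721 N down its slope.
The 8.5 kg side's 72.856 N exceeds the other side's 7.721 N, so that mass slides down and the 2 kg mass slides up. Taking that direction as positive, Newton's second law for the whole system gives 72.856 − 7.721 = (8.5 + 2) a, so a = 65.135 / 10.5 = 6.2033 m/s².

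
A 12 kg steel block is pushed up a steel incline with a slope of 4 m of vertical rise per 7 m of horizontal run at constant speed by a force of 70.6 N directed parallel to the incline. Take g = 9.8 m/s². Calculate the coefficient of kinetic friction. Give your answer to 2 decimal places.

At constant speed ΣF = 0 along the incline. The applied 70.6 N acts up the slope; the weight component mg sin 29.74° = 58.346 N and kinetic friction μN both act down the slope.
So 70.6 = 58.346 + μ × 102.105, giving μ = (70.6 − 58.346) / 102.105 = 0.1200.

0.12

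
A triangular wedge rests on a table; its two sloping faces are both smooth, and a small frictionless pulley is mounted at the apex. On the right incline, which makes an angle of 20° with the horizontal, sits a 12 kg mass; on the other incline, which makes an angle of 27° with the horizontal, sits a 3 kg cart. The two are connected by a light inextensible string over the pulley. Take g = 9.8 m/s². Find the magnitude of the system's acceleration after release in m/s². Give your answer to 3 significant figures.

Resolve each weight along its own incline: the 12 kg mass has component 12 × 9.8 × sin 20° = 40.222 N down its slope, and the 3 kg mass has 3 × 9.8 × sin 27° = 13.347 N down its slope.
The 12 kg side's 40.222 N exceeds the other side's 13.347 N, so that mass slides down and the 3 kg mass slides up. Taking that direction as positive, Newton's second law for the whole system gives 40.222 − 13.347 = (12 + 3) a, so a = 26.875 / 15 = 1.7917 m/s².

1.79 m/s²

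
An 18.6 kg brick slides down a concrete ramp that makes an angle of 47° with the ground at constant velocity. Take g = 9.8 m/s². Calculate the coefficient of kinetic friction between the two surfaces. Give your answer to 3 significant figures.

1.07

At constant velocity the net force along the incline is zero: mg sin 47° = μ mg cos 47°.
So μ = tan 47° = 0.7314 / 0.6820 = 1.0724.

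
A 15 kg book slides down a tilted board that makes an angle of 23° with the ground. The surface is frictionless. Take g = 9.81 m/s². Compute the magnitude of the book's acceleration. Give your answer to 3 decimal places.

Resolving the weight along the incline: the component pulling the book down the slope is mg sin 23° = 15 × 9.81 × 0.3907 = 57.492 N, and the normal force is N = mg cos 23° = 15 × 9.81 × 0.9205 = 135.452 N.
With no friction the net force along the incline is 57.492 N, so a = g sin 23° = 57.492 / 15 = 3.8328 m/s².

3.833 m/s²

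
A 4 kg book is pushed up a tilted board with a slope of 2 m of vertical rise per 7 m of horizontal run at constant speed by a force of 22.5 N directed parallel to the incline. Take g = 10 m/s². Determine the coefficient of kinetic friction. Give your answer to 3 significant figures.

At constant speed ΣF = 0 along the incline. The applied 22.5 N acts up the slope; the weight component mg sin 15.95° = 10.989 N and kinetic friction μN both act down the slope.
So 22.5 = 10.989 + μ × 38.461, giving μ = (22.5 − 10.989) / 38.461 = 0.2993.

0.299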